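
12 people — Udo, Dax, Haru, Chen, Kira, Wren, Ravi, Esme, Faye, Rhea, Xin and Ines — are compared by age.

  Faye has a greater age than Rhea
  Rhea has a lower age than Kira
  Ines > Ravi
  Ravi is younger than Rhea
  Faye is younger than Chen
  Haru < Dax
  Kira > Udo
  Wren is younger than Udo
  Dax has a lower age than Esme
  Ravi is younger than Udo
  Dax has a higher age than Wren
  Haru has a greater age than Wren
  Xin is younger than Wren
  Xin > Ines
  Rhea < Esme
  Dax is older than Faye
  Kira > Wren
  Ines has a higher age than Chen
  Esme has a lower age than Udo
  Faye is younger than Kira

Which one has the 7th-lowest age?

Wren

The consecutive relations fix a unique order: Ravi < Rhea < Faye < Chen < Ines < Xin < Wren < Haru < Dax < Esme < Udo < Kira.
The 7th smallest is Wren.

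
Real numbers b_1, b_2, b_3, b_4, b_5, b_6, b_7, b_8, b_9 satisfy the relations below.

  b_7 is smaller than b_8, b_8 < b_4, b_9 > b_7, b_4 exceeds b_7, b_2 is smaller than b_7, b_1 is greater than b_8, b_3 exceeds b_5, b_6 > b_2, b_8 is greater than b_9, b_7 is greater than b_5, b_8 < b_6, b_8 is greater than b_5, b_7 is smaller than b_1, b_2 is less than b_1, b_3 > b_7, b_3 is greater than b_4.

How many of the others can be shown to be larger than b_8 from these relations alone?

4

Directly above b_8: b_4, b_6, b_1.
One step further: b_3 (4 so far).
No other element is forced above b_8 by the given relations, so the count is 4.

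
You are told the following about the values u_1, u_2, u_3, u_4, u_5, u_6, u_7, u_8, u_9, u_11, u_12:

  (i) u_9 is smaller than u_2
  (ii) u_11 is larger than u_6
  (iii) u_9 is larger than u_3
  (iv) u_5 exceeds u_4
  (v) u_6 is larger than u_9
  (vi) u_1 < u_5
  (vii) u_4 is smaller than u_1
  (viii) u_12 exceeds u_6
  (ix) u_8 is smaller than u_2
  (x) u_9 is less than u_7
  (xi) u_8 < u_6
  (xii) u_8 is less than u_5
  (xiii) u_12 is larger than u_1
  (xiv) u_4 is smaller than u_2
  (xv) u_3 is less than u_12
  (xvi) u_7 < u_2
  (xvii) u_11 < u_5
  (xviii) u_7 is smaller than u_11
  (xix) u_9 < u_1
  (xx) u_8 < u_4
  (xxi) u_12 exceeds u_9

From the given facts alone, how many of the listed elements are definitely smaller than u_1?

4

The elements the relations force below u_1 are u_8, u_3, u_9, u_4 — no chain reaches any other.
That is 4.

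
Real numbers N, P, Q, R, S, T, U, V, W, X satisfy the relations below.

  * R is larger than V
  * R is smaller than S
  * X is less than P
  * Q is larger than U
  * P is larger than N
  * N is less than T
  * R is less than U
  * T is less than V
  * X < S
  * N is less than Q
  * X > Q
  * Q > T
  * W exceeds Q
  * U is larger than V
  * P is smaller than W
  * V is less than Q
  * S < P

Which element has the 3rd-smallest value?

Piecing the relations together gives one ordering: N < T < V < R < U < Q < X < S < P < W.
The 3rd smallest is V.

V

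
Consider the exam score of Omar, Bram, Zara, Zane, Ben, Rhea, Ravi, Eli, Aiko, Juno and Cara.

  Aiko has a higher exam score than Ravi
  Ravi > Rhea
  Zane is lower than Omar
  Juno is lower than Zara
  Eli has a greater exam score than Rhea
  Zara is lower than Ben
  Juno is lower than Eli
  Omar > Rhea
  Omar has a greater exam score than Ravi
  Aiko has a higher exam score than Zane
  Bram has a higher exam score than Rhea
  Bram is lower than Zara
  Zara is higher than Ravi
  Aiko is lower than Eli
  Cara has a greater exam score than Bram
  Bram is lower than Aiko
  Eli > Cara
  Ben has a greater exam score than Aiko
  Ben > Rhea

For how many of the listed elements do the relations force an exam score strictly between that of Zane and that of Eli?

1

The relations place Zane below Eli. An element lies strictly between them when it is forced above Zane and also forced below Eli.
Above Zane: {Aiko, Omar, Ben}. Below Eli: {Rhea, Bram, Juno, Ravi, Aiko, Cara}.
Intersection: {Aiko} — 1.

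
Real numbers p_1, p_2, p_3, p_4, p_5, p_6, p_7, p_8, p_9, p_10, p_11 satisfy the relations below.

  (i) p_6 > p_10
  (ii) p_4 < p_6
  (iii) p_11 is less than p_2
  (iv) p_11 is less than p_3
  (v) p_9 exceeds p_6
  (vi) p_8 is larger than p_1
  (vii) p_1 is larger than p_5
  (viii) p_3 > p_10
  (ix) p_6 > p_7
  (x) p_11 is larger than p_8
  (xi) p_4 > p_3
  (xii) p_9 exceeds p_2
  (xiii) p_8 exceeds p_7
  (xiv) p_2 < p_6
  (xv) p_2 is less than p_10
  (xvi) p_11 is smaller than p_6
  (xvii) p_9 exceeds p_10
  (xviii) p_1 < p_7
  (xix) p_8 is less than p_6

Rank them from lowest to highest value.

The consecutive links are each given: p_5 < p_1; p_1 < p_7; p_7 < p_8; p_8 < p_11; p_11 < p_2; p_2 < p_10; p_10 < p_3; p_3 < p_4; p_4 < p_6; p_6 < p_9.

p_5 < p_1 < p_7 < p_8 < p_11 < p_2 < p_10 < p_3 < p_4 < p_6 < p_9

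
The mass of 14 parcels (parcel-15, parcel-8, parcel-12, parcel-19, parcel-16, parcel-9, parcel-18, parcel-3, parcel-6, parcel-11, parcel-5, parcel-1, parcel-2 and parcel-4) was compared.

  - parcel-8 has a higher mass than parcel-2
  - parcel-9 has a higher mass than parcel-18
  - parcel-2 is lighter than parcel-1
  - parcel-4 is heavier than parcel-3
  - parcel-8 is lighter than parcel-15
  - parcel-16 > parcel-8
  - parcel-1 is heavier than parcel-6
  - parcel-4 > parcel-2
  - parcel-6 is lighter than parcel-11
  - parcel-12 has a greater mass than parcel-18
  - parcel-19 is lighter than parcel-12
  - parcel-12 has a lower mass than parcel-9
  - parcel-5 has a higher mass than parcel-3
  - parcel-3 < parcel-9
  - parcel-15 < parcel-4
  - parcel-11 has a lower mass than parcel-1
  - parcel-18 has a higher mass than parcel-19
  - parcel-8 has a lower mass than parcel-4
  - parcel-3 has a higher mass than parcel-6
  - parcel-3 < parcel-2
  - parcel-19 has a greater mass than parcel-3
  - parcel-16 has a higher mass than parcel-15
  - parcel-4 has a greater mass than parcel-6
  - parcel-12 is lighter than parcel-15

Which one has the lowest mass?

Chaining upward from parcel-6: directly above it, parcel-3, parcel-11, parcel-1, parcel-4; then parcel-5, parcel-2, parcel-19, parcel-9; then parcel-18, parcel-12, parcel-8; then parcel-15, parcel-16.
That covers every other element, and nothing is given below parcel-6, so parcel-6 is the lowest mass.

parcel-6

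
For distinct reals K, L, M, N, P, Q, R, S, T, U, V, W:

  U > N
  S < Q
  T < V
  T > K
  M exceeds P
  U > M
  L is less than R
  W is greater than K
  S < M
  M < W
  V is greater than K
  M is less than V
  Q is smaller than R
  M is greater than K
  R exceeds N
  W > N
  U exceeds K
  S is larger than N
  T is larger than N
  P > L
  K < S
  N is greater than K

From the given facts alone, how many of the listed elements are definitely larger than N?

Directly above N: S, T, W, U, R.
One step further: M, V, Q (8 so far).
Nothing else is reachable above N; 8 in all.

8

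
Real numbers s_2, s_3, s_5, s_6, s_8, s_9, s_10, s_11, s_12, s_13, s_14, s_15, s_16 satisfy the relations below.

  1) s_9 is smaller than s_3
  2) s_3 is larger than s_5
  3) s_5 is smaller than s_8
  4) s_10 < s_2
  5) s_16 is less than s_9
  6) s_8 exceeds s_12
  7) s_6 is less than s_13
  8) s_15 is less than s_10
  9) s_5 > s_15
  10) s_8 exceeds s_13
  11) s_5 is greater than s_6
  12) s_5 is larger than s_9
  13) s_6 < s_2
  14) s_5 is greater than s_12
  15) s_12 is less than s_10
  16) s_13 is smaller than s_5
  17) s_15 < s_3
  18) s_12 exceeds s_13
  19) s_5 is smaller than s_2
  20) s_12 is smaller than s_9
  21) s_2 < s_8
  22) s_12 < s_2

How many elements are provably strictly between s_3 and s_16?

2

Chaining upward from s_16 reaches: s_9, s_5, s_2, s_8.
Chaining downward from s_3 reaches: s_15, s_6, s_13, s_12, s_9, s_5.
Strictly between s_16 and s_3 are those in both lists: s_9, s_5 — 2 elements.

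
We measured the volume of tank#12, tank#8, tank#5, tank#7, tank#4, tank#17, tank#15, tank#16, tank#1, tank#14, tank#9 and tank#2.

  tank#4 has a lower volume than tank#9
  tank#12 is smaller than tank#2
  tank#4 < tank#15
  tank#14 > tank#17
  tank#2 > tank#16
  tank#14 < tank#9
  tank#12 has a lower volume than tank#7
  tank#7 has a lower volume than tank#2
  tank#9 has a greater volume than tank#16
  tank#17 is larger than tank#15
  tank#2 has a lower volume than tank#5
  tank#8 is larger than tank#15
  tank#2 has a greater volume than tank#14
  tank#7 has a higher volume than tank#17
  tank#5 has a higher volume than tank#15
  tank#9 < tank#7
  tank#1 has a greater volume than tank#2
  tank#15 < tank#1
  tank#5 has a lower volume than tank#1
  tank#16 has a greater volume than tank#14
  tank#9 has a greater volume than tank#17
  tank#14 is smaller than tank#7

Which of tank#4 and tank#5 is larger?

tank#5

Chaining the given relations: tank#4 < tank#15 < tank#17 < tank#14 < tank#16 < tank#9 < tank#7 < tank#2 < tank#5.
So tank#4 < tank#5; tank#5 is the larger of the two.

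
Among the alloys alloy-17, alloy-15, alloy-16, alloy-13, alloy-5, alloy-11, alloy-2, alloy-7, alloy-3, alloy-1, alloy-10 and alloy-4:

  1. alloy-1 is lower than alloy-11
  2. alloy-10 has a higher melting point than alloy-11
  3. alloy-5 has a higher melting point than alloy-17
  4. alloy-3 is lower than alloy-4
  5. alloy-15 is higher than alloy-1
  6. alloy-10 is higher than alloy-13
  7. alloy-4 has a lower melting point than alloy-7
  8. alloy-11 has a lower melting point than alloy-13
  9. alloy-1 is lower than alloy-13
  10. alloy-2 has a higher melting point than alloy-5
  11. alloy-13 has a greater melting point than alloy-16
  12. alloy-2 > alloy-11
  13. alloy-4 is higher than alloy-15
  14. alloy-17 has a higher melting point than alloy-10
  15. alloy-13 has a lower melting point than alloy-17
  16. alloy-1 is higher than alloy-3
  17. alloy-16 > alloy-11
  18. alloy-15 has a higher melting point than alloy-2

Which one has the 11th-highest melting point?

The consecutive relations fix a unique order: alloy-3 < alloy-1 < alloy-11 < alloy-16 < alloy-13 < alloy-10 < alloy-17 < alloy-5 < alloy-2 < alloy-15 < alloy-4 < alloy-7.
Counting 11 from the largest end gives alloy-1.

alloy-1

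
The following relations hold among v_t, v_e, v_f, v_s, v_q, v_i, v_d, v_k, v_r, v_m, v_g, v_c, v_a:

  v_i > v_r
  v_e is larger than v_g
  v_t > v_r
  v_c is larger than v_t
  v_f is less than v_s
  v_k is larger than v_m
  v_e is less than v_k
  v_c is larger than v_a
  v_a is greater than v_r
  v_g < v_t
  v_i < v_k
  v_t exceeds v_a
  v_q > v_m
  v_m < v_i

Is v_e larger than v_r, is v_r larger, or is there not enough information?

Following every chain through v_r: above v_r we get v_a, v_t, v_i, v_k, v_c.
v_e is not reached, and no chain runs the other way from v_e to v_r.
So the given relations leave the order of v_r and v_e undetermined.

undetermined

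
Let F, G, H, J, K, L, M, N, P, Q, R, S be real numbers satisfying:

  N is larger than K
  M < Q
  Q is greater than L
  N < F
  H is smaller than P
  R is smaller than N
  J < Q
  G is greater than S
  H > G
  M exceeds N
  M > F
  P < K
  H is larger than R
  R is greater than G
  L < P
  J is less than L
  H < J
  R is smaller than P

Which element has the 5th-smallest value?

Piecing the relations together gives one ordering: S < G < R < H < J < L < P < K < N < F < M < Q.
Counting 5 from the smallest end gives J.

J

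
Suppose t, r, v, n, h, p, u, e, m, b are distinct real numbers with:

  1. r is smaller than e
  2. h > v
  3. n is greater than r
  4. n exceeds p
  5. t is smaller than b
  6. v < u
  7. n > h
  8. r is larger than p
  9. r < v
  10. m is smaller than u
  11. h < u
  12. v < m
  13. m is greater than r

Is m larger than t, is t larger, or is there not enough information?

Following every chain through t: above t we get b.
m is not reached, and no chain runs the other way from m to t.
So the given relations leave the order of t and m undetermined.

undetermined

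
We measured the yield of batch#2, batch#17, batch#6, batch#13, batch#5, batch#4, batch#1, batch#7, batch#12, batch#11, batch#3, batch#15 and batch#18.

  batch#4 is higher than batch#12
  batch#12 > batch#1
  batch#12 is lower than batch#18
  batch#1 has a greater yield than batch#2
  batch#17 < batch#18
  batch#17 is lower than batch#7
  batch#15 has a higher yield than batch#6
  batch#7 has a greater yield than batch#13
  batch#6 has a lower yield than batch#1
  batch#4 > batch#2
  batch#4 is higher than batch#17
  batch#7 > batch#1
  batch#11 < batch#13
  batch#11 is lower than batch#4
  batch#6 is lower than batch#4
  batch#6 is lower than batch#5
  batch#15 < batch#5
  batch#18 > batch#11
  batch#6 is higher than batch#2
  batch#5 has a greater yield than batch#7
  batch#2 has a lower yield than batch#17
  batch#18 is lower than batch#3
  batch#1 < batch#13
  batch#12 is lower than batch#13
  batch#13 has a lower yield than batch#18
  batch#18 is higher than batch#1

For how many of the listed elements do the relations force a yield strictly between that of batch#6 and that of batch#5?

5

Chaining upward from batch#6 reaches: batch#1, batch#15, batch#12, batch#13, batch#18, batch#7, batch#4, batch#3.
Chaining downward from batch#5 reaches: batch#2, batch#1, batch#15, batch#12, batch#17, batch#11, batch#13, batch#7.
Strictly between batch#6 and batch#5 are those in both lists: batch#1, batch#15, batch#12, batch#13, batch#7 — 5 elements.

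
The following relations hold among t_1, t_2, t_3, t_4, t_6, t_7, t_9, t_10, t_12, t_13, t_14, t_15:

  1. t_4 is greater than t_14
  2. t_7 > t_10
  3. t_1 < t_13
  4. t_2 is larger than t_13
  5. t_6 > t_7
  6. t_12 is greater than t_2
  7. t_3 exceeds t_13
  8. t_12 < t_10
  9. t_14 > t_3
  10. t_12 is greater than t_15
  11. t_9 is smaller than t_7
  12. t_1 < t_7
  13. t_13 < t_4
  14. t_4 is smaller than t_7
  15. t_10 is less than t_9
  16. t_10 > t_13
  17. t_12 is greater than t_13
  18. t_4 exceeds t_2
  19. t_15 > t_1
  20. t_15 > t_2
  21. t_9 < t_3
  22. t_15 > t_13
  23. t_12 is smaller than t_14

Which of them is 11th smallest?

Piecing the relations together gives one ordering: t_1 < t_13 < t_2 < t_15 < t_12 < t_10 < t_9 < t_3 < t_14 < t_4 < t_7 < t_6.
The 11th smallest is t_7.

t_7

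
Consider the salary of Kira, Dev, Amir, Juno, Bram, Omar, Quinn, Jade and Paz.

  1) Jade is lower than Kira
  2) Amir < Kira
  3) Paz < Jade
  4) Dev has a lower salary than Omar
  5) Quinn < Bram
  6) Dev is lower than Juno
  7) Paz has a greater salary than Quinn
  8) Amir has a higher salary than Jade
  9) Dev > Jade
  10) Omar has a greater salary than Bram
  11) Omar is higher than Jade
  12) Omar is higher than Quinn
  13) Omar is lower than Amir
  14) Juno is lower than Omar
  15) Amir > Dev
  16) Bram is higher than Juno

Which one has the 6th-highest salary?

The consecutive relations fix a unique order: Quinn < Paz < Jade < Dev < Juno < Bram < Omar < Amir < Kira.
Counting 6 from the largest end gives Dev.

Dev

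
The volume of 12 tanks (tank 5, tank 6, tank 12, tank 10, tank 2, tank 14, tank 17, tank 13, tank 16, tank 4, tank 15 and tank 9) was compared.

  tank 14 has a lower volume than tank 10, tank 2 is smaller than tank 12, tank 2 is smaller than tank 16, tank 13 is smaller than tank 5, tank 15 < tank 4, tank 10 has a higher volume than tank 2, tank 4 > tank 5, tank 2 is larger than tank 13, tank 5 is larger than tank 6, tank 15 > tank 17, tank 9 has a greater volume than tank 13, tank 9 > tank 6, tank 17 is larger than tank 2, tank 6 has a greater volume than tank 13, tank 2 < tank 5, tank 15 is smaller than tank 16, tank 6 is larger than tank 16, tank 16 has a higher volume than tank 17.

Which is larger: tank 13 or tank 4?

Following the relations from tank 13: tank 13 < tank 2 < tank 17 < tank 15 < tank 16 < tank 6 < tank 5 < tank 4.
So tank 13 < tank 4; tank 4 is the larger of the two.

tank 4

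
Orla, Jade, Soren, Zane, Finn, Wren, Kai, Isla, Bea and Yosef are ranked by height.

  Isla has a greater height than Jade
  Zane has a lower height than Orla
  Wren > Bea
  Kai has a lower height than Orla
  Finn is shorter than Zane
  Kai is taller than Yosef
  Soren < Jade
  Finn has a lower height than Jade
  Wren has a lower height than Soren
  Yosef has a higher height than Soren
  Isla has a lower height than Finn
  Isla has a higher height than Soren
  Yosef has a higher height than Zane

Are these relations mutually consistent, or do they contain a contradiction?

We have Finn < Jade stated directly, yet also Jade < Isla < Finn by chaining the others — so Jade < Finn. Contradiction.

inconsistent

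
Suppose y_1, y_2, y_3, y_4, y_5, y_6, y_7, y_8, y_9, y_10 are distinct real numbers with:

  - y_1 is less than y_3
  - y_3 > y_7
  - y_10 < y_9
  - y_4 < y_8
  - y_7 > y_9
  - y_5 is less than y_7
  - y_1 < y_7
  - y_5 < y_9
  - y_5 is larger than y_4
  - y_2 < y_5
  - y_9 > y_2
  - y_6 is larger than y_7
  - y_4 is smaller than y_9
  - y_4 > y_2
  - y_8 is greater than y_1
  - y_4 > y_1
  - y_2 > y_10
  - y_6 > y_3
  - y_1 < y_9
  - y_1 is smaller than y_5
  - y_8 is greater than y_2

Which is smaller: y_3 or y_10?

y_10

Link the given pairs in sequence: y_10 < y_2; y_2 < y_4; y_4 < y_5; y_5 < y_9; y_9 < y_7; y_7 < y_3.
Together: y_10 < y_2 < y_4 < y_5 < y_9 < y_7 < y_3.
So y_10 < y_3; y_10 is the smaller of the two.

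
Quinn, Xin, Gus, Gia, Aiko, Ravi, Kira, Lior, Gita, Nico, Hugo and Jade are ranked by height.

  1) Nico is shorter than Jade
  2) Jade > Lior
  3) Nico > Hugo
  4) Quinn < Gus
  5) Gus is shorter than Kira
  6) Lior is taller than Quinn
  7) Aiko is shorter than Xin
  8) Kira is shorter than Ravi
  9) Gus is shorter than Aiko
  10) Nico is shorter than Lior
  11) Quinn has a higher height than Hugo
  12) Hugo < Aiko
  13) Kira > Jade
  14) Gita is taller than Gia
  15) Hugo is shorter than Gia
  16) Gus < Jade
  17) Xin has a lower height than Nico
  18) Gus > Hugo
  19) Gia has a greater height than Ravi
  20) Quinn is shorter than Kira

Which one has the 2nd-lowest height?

The consecutive relations fix a unique order: Hugo < Quinn < Gus < Aiko < Xin < Nico < Lior < Jade < Kira < Ravi < Gia < Gita.
The 2nd smallest is Quinn.

Quinn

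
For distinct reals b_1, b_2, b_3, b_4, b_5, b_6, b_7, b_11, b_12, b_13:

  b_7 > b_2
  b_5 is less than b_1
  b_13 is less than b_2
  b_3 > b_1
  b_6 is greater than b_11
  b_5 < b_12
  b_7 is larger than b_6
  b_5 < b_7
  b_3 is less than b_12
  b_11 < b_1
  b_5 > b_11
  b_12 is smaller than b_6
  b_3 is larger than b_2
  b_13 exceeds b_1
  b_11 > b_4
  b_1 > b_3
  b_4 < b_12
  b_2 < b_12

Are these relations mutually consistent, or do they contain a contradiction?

Chaining the given relations yields b_1 < b_13 < b_2 < b_3, so b_1 < b_3. But one relation states b_3 < b_1. These cannot both hold.

inconsistent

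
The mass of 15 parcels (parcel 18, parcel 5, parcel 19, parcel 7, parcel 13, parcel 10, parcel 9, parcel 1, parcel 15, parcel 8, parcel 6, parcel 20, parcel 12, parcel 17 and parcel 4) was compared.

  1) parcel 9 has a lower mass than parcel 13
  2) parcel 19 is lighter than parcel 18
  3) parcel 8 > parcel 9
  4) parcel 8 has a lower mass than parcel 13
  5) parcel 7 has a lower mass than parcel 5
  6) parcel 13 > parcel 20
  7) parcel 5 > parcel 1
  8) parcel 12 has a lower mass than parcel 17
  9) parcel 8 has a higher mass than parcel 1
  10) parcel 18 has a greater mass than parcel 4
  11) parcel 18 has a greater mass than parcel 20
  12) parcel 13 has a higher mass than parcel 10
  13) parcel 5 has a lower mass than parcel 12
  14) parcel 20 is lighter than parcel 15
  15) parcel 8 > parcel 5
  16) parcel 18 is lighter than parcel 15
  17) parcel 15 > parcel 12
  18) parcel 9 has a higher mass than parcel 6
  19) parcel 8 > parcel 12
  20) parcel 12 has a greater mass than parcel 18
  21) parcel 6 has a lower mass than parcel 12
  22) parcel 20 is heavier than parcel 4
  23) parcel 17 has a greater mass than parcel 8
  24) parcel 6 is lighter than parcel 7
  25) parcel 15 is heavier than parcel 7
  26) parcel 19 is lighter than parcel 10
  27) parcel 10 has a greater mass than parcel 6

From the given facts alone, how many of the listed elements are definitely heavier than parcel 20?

6

The elements the relations force above parcel 20 are parcel 18, parcel 12, parcel 8, parcel 17, parcel 13, parcel 15 — no chain reaches any other.
That is 6.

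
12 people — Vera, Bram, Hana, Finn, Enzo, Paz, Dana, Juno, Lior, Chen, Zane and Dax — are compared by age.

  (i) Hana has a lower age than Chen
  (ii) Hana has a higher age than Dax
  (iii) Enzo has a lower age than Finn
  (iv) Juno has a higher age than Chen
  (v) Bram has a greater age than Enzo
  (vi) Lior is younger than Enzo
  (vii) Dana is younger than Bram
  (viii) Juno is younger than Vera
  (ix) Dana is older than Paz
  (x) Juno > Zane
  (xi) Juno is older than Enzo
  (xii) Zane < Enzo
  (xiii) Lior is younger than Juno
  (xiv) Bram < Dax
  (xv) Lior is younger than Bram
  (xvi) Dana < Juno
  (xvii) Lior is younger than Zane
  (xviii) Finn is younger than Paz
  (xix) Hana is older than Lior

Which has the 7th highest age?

Dana

The consecutive relations fix a unique order: Lior < Zane < Enzo < Finn < Paz < Dana < Bram < Dax < Hana < Chen < Juno < Vera.
Counting 7 from the largest end gives Dana.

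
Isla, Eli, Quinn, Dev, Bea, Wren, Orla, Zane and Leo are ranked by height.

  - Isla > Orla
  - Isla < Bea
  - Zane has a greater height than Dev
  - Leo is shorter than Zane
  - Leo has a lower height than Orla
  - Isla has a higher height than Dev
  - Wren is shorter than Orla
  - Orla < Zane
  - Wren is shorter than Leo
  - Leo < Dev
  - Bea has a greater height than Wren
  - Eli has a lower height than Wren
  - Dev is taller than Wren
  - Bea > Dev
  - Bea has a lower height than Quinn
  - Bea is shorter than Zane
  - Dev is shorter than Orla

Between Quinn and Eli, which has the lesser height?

Eli

Following the relations from Eli: Eli < Wren < Leo < Dev < Orla < Isla < Bea < Quinn.
So Eli < Quinn; Eli is the shorter of the two.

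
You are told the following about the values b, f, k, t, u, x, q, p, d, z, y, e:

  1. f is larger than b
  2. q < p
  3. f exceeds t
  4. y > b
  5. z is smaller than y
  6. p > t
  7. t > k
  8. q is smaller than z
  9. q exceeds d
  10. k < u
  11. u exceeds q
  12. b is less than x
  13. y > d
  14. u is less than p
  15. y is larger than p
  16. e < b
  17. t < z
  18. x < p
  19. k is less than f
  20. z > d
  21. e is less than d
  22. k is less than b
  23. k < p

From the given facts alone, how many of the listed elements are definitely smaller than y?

10

The elements the relations force below y are e, k, d, q, b, x, t, z, u, p — no chain reaches any other.
That is 10.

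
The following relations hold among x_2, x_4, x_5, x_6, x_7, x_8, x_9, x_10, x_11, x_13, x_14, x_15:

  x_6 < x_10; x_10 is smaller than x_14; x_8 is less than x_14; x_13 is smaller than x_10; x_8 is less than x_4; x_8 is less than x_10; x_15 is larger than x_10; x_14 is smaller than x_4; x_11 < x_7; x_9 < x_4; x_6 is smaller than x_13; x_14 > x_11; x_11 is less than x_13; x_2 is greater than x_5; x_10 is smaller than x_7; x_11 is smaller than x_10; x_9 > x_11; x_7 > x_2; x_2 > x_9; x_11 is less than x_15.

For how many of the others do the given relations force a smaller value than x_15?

From x_15 the given relations immediately reach x_11, x_10.
From those, x_6, x_8, x_13 — 5 in total.
No other element is forced below x_15 by the given relations, so the count is 5.

5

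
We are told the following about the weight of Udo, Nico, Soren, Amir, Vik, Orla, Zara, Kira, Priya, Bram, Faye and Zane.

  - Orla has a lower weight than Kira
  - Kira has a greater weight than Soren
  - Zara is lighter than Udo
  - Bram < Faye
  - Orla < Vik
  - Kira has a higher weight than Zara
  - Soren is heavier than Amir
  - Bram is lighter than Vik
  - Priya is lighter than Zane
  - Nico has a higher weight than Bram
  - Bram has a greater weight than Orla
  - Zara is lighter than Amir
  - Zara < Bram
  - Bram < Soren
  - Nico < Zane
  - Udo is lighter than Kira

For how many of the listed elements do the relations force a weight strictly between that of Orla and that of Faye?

1

Chaining upward from Orla reaches: Bram, Nico, Vik, Zane, Soren, Kira.
Chaining downward from Faye reaches: Zara, Bram.
Strictly between Orla and Faye are those in both lists: Bram — 1 element.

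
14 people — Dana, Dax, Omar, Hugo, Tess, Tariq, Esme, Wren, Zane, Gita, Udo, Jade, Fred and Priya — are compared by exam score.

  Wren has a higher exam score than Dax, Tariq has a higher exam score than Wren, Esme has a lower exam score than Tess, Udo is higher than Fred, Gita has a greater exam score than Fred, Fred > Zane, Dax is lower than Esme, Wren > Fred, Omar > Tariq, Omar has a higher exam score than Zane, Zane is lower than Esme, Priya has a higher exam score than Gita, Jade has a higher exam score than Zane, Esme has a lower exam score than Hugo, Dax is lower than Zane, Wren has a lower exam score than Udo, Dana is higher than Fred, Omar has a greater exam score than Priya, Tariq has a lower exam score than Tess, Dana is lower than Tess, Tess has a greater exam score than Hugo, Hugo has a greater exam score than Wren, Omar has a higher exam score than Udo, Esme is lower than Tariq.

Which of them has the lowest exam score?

Chaining upward from Dax: directly above it, Zane, Esme, Wren; then Fred, Jade, Udo, Hugo, Tariq, Tess, Omar; then Gita, Dana; then Priya.
That covers every other element, and nothing is given below Dax, so Dax is the lowest exam score.

Dax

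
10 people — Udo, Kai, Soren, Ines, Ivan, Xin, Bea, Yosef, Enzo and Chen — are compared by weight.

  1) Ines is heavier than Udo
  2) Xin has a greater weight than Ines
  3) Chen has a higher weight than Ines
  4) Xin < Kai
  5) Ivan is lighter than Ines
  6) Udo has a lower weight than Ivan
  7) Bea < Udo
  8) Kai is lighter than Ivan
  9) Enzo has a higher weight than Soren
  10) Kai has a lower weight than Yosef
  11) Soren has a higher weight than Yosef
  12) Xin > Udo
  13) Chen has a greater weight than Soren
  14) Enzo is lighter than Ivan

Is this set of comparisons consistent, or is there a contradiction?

inconsistent

Chaining the given relations yields Xin < Kai < Yosef < Soren < Enzo < Ivan < Ines, so Xin < Ines. But one relation states Ines < Xin. These cannot both hold.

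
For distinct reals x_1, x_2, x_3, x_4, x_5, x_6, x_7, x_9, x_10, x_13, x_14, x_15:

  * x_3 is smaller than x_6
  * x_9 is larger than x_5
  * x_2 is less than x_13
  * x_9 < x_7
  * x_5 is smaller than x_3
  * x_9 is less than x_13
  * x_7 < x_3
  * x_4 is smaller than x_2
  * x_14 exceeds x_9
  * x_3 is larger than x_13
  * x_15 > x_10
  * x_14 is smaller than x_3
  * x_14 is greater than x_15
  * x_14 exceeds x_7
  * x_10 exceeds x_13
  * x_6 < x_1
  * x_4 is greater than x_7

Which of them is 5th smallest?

x_2

Piecing the relations together gives one ordering: x_5 < x_9 < x_7 < x_4 < x_2 < x_13 < x_10 < x_15 < x_14 < x_3 < x_6 < x_1.
Counting 5 from the smallest end gives x_2.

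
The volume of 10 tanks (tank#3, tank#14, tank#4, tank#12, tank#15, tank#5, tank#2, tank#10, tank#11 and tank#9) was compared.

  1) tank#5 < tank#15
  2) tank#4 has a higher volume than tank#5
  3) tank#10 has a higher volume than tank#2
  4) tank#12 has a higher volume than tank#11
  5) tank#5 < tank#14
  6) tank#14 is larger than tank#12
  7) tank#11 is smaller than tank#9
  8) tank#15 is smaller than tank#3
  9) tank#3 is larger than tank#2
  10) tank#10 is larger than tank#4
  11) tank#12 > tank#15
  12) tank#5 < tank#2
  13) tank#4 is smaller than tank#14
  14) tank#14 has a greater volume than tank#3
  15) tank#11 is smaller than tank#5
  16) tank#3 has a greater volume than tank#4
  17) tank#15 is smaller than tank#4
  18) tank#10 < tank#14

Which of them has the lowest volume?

Chaining upward from tank#11: directly above it, tank#5, tank#12, tank#9; then tank#15, tank#4, tank#2, tank#14; then tank#3, tank#10.
That covers every other element, and nothing is given below tank#11, so tank#11 is the lowest volume.

tank#11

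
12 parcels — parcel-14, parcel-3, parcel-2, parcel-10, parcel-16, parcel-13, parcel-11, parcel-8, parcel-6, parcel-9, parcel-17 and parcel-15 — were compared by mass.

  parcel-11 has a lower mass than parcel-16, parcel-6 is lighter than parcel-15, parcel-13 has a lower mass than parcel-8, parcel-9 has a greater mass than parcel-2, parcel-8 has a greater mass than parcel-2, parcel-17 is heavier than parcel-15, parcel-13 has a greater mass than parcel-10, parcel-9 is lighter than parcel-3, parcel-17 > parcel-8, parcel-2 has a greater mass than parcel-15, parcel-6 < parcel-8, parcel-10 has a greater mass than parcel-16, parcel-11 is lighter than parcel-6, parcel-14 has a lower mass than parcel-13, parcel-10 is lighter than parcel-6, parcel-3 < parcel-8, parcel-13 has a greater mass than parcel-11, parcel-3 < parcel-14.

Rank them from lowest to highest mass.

parcel-11 < parcel-16 < parcel-10 < parcel-6 < parcel-15 < parcel-2 < parcel-9 < parcel-3 < parcel-14 < parcel-13 < parcel-8 < parcel-17

Each adjacent pair is fixed by a given relation: parcel-11 < parcel-16; parcel-16 < parcel-10; parcel-10 < parcel-6; parcel-6 < parcel-15; parcel-15 < parcel-2; parcel-2 < parcel-9; parcel-9 < parcel-3; parcel-3 < parcel-14; parcel-14 < parcel-13; parcel-13 < parcel-8; parcel-8 < parcel-17. Chaining them end to end gives the full order.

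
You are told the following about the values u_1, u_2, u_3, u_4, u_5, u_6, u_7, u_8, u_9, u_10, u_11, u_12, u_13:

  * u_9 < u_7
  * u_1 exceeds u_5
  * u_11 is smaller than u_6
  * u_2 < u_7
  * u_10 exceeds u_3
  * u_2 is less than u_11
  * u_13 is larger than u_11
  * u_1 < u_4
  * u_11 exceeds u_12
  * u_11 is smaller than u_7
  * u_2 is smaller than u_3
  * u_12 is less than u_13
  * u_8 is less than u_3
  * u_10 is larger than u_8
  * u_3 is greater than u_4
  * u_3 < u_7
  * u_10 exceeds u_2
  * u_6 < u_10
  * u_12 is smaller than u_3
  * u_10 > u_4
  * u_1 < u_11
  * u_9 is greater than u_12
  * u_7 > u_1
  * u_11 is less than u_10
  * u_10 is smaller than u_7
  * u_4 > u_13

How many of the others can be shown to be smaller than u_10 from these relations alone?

From u_10 the given relations immediately reach u_2, u_8, u_11, u_6, u_4, u_3.
From those, u_1, u_12, u_13 — 9 in total.
From those, u_5 — 10 in total.
No other element is forced below u_10 by the given relations, so the count is 10.

10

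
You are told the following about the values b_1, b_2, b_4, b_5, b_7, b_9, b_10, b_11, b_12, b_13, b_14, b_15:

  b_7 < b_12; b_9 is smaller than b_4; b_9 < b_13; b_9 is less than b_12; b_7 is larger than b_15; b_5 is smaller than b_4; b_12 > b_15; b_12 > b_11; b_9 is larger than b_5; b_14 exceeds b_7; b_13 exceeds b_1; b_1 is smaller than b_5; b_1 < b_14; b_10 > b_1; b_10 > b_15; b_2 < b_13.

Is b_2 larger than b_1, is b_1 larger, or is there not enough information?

Following every chain through b_2: above b_2 we get b_13.
b_1 is not reached, and no chain runs the other way from b_1 to b_2.
So the given relations leave the order of b_2 and b_1 undetermined.

undetermined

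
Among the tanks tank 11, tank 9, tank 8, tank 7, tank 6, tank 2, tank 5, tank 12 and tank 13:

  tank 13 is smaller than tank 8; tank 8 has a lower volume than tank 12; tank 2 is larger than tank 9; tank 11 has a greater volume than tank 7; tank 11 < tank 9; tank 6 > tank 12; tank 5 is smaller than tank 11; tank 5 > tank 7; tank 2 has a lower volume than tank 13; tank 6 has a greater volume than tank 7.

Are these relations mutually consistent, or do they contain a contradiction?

consistent

The single ordering tank 7 < tank 5 < tank 11 < tank 9 < tank 2 < tank 13 < tank 8 < tank 12 < tank 6 satisfies every listed relation, so no contradiction arises.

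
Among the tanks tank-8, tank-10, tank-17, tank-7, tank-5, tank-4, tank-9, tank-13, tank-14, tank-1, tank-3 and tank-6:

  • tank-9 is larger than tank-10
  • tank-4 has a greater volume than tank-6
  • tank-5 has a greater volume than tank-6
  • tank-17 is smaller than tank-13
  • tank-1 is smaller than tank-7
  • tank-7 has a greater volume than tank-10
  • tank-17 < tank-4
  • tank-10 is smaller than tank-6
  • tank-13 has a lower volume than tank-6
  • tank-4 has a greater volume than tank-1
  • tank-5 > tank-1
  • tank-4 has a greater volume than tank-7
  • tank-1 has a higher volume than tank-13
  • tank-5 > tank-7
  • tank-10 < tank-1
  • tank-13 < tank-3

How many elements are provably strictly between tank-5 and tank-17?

The relations place tank-17 below tank-5. An element lies strictly between them when it is forced above tank-17 and also forced below tank-5.
Above tank-17: {tank-13, tank-3, tank-6, tank-1, tank-7, tank-4}. Below tank-5: {tank-13, tank-10, tank-6, tank-1, tank-7}.
Intersection: {tank-13, tank-6, tank-1, tank-7} — 4.

4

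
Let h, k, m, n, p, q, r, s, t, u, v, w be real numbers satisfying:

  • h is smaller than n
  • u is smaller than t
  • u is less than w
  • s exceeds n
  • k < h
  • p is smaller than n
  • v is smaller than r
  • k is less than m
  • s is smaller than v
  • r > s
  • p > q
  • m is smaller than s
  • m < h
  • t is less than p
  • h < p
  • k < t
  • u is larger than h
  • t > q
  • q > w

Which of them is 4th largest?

n

Chaining the given pairs: k < m < h < u < w < q < t < p < n < s < v < r.
The 4th largest is n.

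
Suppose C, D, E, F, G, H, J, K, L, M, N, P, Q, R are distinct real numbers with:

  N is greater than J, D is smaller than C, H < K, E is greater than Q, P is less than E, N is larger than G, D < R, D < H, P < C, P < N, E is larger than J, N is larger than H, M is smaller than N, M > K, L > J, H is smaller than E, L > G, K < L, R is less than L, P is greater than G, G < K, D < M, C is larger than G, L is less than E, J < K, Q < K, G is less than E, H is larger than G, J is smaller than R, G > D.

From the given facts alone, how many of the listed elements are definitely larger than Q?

The elements the relations force above Q are K, L, M, N, E — no chain reaches any other.
That is 5.

5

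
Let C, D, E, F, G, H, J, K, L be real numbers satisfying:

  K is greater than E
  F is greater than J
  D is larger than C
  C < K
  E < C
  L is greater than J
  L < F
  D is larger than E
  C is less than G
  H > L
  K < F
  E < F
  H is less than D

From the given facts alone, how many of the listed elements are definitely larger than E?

5

The elements the relations force above E are C, G, K, D, F — no chain reaches any other.
That is 5.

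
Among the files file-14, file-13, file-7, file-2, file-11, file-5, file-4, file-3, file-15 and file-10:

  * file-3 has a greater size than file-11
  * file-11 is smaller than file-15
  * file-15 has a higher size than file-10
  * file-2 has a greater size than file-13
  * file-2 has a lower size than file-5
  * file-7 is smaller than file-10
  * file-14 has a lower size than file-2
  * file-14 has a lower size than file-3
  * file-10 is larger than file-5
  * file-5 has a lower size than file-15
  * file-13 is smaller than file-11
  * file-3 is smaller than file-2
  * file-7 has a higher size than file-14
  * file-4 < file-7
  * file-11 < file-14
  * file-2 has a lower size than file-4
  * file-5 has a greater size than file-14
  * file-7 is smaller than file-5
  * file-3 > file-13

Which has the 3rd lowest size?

The consecutive relations fix a unique order: file-13 < file-11 < file-14 < file-3 < file-2 < file-4 < file-7 < file-5 < file-10 < file-15.
The 3rd smallest is file-14.

file-14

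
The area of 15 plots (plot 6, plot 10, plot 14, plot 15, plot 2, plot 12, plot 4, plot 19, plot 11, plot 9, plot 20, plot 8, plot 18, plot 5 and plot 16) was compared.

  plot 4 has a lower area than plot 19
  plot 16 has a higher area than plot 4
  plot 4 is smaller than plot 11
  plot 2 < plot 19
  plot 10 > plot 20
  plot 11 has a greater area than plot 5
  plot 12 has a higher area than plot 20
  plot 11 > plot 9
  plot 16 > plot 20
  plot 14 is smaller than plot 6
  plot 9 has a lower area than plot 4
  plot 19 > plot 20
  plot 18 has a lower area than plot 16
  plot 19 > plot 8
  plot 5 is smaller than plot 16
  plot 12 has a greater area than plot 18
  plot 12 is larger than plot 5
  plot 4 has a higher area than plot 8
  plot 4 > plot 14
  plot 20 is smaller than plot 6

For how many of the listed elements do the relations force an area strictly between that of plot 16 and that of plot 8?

1

Chaining upward from plot 8 reaches: plot 4, plot 11, plot 19.
Chaining downward from plot 16 reaches: plot 20, plot 5, plot 9, plot 14, plot 18, plot 4.
Strictly between plot 8 and plot 16 are those in both lists: plot 4 — 1 element.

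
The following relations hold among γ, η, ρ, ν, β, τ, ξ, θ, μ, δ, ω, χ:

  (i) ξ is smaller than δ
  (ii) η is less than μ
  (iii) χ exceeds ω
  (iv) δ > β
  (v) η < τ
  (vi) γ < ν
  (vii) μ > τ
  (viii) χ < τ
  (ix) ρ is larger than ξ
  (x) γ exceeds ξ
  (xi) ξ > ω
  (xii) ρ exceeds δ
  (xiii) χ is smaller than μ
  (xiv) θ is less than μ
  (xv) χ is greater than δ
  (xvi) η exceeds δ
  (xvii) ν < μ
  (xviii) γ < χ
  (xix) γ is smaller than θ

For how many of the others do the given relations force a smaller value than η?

4

The elements the relations force below η are ω, ξ, β, δ — no chain reaches any other.
That is 4.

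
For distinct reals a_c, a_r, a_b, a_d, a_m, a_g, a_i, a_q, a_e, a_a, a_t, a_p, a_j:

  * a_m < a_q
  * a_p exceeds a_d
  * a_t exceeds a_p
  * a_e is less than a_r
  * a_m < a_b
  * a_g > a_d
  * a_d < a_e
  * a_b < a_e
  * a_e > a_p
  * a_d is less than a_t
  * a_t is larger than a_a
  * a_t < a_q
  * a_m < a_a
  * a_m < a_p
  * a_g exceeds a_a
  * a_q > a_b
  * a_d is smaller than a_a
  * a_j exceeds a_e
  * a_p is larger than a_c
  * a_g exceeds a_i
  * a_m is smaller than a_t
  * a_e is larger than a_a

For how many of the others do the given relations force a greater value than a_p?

5

Directly above a_p: a_e, a_t.
One step further: a_r, a_q, a_j (5 so far).
Nothing else is reachable above a_p; 5 in all.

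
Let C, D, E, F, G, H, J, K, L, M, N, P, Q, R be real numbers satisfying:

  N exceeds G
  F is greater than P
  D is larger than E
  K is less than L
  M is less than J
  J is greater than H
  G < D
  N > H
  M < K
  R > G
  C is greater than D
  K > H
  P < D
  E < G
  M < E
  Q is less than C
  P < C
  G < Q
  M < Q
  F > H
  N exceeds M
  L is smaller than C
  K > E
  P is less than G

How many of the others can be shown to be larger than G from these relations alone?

5

From G the given relations immediately reach Q, R, D, N.
From those, C — 5 in total.
Nothing else is reachable above G; 5 in all.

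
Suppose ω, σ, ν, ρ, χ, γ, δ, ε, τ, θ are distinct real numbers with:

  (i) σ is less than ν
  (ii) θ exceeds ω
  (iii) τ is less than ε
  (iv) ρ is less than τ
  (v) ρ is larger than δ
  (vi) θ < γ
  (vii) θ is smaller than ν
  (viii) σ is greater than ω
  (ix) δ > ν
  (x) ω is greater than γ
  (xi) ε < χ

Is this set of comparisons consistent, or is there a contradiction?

We have ω < θ stated directly, yet also θ < γ < ω by chaining the others — so θ < ω. Contradiction.

inconsistent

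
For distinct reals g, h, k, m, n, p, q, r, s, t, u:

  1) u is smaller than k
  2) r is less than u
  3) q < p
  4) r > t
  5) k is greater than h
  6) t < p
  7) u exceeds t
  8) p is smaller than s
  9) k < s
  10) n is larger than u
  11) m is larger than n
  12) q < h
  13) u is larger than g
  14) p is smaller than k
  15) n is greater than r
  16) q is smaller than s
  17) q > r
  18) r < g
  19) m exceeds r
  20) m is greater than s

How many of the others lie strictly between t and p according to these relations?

Chaining upward from t reaches: r, q, h, g, u, k, n, s, m.
Chaining downward from p reaches: r, q.
Strictly between t and p are those in both lists: r, q — 2 elements.

2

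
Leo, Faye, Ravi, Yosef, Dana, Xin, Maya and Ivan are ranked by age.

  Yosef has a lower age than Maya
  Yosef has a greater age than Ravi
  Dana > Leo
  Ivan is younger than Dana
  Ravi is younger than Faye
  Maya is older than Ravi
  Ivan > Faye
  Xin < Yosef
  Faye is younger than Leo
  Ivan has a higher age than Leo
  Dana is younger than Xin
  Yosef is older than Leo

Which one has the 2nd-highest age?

Piecing the relations together gives one ordering: Ravi < Faye < Leo < Ivan < Dana < Xin < Yosef < Maya.
The 2nd largest is Yosef.

Yosef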